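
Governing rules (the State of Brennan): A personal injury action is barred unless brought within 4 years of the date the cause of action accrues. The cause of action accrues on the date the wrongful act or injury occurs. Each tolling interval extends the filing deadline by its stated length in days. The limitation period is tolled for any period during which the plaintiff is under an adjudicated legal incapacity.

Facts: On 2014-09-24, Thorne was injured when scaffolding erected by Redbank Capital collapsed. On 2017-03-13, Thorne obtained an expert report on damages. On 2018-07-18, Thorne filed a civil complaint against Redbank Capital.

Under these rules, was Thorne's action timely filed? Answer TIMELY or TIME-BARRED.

The cause of action accrued on 2014-09-24, the date of the act.
Adding the 4 years base period to 2014-09-24 gives a deadline of 2018-09-24, before any tolling.
None of the other events listed affects the running of the period under the stated rules.
Filing on 2018-07-18 beat the 2018-09-24 deadline — the action is timely.

TIMELY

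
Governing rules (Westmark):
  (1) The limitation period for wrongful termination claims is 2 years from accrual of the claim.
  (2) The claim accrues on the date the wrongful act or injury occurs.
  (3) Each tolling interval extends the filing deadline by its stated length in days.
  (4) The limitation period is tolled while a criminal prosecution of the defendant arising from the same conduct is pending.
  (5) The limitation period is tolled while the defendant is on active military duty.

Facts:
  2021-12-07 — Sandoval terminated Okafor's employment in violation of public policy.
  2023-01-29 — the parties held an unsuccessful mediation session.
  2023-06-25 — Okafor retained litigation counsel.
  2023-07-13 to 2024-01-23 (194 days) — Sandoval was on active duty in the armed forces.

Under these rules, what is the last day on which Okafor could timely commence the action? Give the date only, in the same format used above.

The limitation period began to run on 2021-12-07.
2 years from 2021-12-07 is 2023-12-07.
Because the defendant's active military service ran from 2023-07-13 to 2024-01-23, the deadline is extended by 194 days to 2024-06-18.
Nothing else in the chronology tolls or restarts the period.

2024-06-18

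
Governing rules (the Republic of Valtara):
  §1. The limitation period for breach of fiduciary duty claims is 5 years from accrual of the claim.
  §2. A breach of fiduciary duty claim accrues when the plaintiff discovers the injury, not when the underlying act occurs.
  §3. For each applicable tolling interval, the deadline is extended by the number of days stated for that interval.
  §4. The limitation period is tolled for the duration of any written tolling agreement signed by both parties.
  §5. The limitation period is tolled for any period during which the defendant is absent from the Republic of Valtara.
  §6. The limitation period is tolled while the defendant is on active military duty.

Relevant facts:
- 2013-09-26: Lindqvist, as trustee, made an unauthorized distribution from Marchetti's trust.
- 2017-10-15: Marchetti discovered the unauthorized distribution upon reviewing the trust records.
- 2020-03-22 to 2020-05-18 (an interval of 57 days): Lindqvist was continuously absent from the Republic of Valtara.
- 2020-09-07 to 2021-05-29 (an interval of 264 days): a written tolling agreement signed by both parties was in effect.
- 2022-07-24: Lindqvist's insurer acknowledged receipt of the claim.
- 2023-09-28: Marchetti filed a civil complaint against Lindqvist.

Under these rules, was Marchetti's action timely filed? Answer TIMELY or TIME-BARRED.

The claim did not accrue until Marchetti discovered the injury on 2017-10-15; the 2013-09-26 act date does not start the clock under the stated rule.
5 years from 2017-10-15 is 2022-10-15.
The defendant's absence from the jurisdiction from 2020-03-22 to 2020-05-18 tolled the period for 57 days, extending the deadline to 2022-12-11.
Because the written tolling agreement ran from 2020-09-07 to 2021-05-29, the deadline is extended by 264 days to 2023-09-01.
None of the other events listed affects the running of the period under the stated rules.
The 2023-09-28 filing falls after the 2023-09-01 deadline; the claim is time-barred.

TIME-BARRED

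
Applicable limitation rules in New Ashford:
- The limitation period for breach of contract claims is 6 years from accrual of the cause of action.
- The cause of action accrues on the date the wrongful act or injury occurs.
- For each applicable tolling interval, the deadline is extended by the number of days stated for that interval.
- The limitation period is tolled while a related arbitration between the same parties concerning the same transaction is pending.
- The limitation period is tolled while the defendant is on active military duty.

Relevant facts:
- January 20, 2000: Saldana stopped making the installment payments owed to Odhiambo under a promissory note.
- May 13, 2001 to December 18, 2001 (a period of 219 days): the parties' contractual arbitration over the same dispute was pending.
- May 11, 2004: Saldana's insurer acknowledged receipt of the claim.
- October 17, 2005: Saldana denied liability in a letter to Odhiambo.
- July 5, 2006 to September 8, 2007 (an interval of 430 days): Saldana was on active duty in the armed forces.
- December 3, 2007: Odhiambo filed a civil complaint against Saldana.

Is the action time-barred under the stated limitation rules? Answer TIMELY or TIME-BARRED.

The cause of action accrued on January 20, 2000, the date of the act.
6 years from January 20, 2000 is January 20, 2006.
Because the pending related arbitration ran from May 13, 2001 to December 18, 2001, the deadline is extended by 219 days to August 27, 2006.
The defendant's active military service from July 5, 2006 to September 8, 2007 tolled the period for 430 days, extending the deadline to October 31, 2007.
The other events in the timeline have no effect on the limitation period under the stated rules.
Odhiambo filed on December 3, 2007, after the October 31, 2007 deadline, so the action is time-barred.

TIME-BARRED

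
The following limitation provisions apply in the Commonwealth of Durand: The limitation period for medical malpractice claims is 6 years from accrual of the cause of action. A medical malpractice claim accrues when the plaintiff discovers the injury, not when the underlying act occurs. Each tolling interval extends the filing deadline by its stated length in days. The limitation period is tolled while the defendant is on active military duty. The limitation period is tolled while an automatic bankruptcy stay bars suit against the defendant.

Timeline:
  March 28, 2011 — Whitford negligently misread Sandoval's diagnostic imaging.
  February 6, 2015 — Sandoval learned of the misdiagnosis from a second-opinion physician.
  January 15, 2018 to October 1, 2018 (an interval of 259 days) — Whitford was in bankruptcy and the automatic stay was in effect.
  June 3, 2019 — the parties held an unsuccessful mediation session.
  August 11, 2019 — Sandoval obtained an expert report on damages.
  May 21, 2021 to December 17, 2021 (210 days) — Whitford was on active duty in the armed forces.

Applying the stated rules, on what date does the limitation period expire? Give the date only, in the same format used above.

May 21, 2022

The claim did not accrue until Sandoval discovered the injury on February 6, 2015; the March 28, 2011 act date does not start the clock under the stated rule.
6 years from February 6, 2015 is February 6, 2021.
Because the automatic bankruptcy stay ran from January 15, 2018 to October 1, 2018, the deadline is extended by 259 days to October 23, 2021.
The period was tolled for 210 days by the defendant's active military service (May 21, 2021 to December 17, 2021), pushing the deadline to May 21, 2022.
The other events in the timeline have no effect on the limitation period under the stated rules.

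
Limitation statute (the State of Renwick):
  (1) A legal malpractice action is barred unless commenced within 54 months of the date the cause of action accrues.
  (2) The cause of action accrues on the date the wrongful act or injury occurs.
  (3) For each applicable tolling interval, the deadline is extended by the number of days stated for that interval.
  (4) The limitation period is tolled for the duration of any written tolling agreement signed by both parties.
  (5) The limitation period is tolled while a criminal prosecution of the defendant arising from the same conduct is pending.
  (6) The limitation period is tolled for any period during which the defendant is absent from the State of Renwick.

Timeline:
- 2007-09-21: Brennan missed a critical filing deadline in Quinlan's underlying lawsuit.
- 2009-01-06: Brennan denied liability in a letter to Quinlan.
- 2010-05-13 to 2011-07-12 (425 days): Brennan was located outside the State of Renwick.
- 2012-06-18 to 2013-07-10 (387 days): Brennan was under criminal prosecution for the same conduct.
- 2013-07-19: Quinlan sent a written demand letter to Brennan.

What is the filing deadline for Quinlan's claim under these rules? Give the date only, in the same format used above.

2014-06-11

The claim accrued on 2007-09-21, when the wrongful act occurred.
Adding the 54 months base period to 2007-09-21 gives a deadline of 2012-03-21, before any tolling.
The defendant's absence from the jurisdiction from 2010-05-13 to 2011-07-12 tolled the period for 425 days, extending the deadline to 2013-05-20.
Because the pending criminal prosecution ran from 2012-06-18 to 2013-07-10, the deadline is extended by 387 days to 2014-06-11.
None of the other events listed affects the running of the period under the stated rules.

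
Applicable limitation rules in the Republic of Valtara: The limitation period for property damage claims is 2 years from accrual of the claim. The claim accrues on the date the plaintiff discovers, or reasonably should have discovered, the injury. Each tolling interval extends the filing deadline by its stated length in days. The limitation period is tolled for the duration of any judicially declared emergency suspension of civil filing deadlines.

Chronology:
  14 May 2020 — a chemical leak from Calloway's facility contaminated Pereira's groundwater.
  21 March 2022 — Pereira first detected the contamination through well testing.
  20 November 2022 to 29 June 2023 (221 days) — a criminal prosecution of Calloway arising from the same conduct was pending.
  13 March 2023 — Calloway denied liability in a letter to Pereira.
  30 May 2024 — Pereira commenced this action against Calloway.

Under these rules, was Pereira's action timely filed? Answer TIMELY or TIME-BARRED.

The claim did not accrue until Pereira discovered the injury on 21 March 2022; the 14 May 2020 act date does not start the clock under the stated rule.
2 years from 21 March 2022 is 21 March 2024.
Although a criminal prosecution ran from 20 November 2022 to 29 June 2023, the stated rules do not make that a tolling event, so it is disregarded.
Nothing else in the chronology tolls or restarts the period.
Filing on 30 May 2024 missed the 21 March 2024 deadline — the action is time-barred.

TIME-BARRED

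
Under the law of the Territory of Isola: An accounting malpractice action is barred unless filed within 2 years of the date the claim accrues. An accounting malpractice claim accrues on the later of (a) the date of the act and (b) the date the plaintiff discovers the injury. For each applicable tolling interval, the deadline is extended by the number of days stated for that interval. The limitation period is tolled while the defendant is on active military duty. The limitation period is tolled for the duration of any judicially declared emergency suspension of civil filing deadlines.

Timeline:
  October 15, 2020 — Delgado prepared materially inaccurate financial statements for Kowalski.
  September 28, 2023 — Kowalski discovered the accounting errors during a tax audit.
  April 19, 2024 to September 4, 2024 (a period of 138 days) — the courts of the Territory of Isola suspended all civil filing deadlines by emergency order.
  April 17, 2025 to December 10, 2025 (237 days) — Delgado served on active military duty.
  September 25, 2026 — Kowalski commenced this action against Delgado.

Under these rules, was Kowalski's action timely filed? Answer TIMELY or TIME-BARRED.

The claim accrued on September 28, 2023 — the later of the October 15, 2020 act and the September 28, 2023 discovery.
The untolled deadline — 2 years after September 28, 2023 — is September 28, 2025.
The period was tolled for 138 days by the emergency suspension of filing deadlines (April 19, 2024 to September 4, 2024), pushing the deadline to February 13, 2026.
The defendant's active military service from April 17, 2025 to December 10, 2025 tolled the period for 237 days, extending the deadline to October 8, 2026.
The September 25, 2026 filing precedes the October 8, 2026 deadline; the claim is timely.

TIMELY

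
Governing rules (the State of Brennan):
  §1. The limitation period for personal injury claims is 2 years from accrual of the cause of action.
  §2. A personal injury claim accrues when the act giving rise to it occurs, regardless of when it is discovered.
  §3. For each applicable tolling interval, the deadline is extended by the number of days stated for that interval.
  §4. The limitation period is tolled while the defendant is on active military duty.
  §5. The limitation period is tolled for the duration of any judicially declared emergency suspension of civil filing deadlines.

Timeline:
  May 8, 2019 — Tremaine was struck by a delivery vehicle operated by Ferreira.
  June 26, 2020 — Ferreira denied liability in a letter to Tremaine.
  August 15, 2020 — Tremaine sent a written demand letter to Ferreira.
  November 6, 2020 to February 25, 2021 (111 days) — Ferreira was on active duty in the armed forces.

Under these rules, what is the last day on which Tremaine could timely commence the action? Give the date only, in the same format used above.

The claim accrued on May 8, 2019, when the wrongful act occurred.
2 years from May 8, 2019 is May 8, 2021.
The defendant's active military service from November 6, 2020 to February 25, 2021 tolled the period for 111 days, extending the deadline to August 27, 2021.
None of the other events listed affects the running of the period under the stated rules.

August 27, 2021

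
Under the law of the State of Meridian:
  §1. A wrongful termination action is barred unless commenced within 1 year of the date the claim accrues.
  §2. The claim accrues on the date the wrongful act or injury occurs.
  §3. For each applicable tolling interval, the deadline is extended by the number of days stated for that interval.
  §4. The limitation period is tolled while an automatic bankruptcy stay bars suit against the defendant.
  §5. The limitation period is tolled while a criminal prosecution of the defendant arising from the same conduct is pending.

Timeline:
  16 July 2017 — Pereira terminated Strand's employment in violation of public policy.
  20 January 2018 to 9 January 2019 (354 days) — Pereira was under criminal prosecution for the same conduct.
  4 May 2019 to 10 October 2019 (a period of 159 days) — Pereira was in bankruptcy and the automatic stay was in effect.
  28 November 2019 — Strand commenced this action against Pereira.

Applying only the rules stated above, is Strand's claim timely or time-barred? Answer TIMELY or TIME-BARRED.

The limitation period began to run on 16 July 2017.
1 year from 16 July 2017 is 16 July 2018.
The period was tolled for 354 days by the pending criminal prosecution (20 January 2018 to 9 January 2019), pushing the deadline to 5 July 2019.
The automatic bankruptcy stay from 4 May 2019 to 10 October 2019 tolled the period for 159 days, extending the deadline to 11 December 2019.
Strand filed on 28 November 2019, before the 11 December 2019 deadline, so the action is timely.

TIMELY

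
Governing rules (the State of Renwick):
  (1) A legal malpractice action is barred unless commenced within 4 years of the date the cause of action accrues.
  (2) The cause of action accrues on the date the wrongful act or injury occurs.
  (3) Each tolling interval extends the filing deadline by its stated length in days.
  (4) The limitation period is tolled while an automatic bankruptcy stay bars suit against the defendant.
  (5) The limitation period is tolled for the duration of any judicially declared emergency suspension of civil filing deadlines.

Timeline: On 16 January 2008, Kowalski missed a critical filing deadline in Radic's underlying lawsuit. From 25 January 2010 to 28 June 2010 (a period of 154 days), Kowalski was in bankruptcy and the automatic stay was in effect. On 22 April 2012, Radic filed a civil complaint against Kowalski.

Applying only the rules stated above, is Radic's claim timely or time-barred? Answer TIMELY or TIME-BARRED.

TIMELY

The claim accrued on 16 January 2008, when the wrongful act occurred.
The untolled deadline — 4 years after 16 January 2008 — is 16 January 2012.
The period was tolled for 154 days by the automatic bankruptcy stay (25 January 2010 to 28 June 2010), pushing the deadline to 18 June 2012.
Radic filed on 22 April 2012, before the 18 June 2012 deadline, so the action is timely.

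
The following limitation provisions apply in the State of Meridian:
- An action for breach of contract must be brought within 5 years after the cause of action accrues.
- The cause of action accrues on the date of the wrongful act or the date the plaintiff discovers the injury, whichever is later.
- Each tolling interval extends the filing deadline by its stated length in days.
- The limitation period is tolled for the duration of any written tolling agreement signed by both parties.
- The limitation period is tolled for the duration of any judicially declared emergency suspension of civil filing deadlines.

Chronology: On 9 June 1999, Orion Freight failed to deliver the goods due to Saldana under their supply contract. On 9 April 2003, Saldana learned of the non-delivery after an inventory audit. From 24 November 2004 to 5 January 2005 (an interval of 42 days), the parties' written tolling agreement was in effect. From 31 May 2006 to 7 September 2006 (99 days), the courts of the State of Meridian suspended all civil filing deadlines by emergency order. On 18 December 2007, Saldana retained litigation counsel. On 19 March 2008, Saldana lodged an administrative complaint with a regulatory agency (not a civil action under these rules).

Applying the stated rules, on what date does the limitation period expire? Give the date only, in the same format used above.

28 August 2008

The claim accrued on 9 April 2003 — the later of the 9 June 1999 act and the 9 April 2003 discovery.
Adding the 5 years base period to 9 April 2003 gives a deadline of 9 April 2008, before any tolling.
The period was tolled for 42 days by the written tolling agreement (24 November 2004 to 5 January 2005), pushing the deadline to 21 May 2008.
The emergency suspension of filing deadlines from 31 May 2006 to 7 September 2006 tolled the period for 99 days, extending the deadline to 28 August 2008.
None of the other events listed affects the running of the period under the stated rules.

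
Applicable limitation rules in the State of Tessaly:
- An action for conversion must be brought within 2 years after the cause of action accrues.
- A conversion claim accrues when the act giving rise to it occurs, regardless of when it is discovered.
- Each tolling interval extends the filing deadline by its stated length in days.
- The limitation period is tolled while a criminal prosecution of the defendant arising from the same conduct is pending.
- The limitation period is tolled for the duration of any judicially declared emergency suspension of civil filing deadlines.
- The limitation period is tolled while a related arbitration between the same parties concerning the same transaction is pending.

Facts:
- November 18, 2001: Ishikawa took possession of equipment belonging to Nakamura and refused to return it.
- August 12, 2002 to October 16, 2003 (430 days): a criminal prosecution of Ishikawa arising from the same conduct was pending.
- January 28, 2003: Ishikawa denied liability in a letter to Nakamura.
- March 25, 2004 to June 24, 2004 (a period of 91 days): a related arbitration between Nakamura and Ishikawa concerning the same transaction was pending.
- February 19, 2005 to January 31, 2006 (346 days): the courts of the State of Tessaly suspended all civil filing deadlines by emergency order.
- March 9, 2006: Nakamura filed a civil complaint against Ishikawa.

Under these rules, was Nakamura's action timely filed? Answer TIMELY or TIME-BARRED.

TIMELY

The limitation period began to run on November 18, 2001.
Adding the 2 years base period to November 18, 2001 gives a deadline of November 18, 2003, before any tolling.
Because the pending criminal prosecution ran from August 12, 2002 to October 16, 2003, the deadline is extended by 430 days to January 21, 2005.
The pending related arbitration from March 25, 2004 to June 24, 2004 tolled the period for 91 days, extending the deadline to April 22, 2005.
The period was tolled for 346 days by the emergency suspension of filing deadlines (February 19, 2005 to January 31, 2006), pushing the deadline to April 3, 2006.
None of the other events listed affects the running of the period under the stated rules.
The March 9, 2006 filing precedes the April 3, 2006 deadline; the claim is timely.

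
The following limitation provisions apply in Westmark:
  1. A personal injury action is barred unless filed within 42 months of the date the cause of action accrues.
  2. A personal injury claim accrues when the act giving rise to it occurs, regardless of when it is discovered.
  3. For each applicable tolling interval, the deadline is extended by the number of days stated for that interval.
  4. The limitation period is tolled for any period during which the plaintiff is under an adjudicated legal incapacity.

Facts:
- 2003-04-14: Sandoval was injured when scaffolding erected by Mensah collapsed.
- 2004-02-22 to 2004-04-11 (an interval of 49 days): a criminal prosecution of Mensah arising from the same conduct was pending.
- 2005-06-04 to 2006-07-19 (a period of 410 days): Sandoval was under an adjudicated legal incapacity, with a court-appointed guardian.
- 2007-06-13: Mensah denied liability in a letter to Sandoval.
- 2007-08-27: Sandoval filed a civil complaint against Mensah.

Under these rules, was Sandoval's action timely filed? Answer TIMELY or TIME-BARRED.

TIMELY

The limitation period began to run on 2003-04-14.
Adding the 42 months base period to 2003-04-14 gives a deadline of 2006-10-14, before any tolling.
Because the plaintiff's legal incapacity ran from 2005-06-04 to 2006-07-19, the deadline is extended by 410 days to 2007-11-28.
Although a criminal prosecution ran from 2004-02-22 to 2004-04-11, the stated rules do not make that a tolling event, so it is disregarded.
None of the other events listed affects the running of the period under the stated rules.
The 2007-08-27 filing precedes the 2007-11-28 deadline; the claim is timely.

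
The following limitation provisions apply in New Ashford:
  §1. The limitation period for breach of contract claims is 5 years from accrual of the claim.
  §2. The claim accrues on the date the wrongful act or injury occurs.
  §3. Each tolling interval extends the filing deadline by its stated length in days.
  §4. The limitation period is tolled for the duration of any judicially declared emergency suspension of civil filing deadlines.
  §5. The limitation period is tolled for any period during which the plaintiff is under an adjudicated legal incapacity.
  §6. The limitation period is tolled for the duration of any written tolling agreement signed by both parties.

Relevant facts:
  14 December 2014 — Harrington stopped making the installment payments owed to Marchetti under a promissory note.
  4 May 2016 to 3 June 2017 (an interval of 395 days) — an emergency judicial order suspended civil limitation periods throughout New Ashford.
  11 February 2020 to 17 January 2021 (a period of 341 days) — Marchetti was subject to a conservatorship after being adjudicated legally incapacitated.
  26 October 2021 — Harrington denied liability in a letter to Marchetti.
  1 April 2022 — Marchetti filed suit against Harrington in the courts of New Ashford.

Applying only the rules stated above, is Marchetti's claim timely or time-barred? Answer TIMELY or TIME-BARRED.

The limitation period began to run on 14 December 2014.
The untolled deadline — 5 years after 14 December 2014 — is 14 December 2019.
The period was tolled for 395 days by the emergency suspension of filing deadlines (4 May 2016 to 3 June 2017), pushing the deadline to 12 January 2021.
The plaintiff's legal incapacity from 11 February 2020 to 17 January 2021 tolled the period for 341 days, extending the deadline to 19 December 2021.
Nothing else in the chronology tolls or restarts the period.
Filing on 1 April 2022 missed the 19 December 2021 deadline — the action is time-barred.

TIME-BARRED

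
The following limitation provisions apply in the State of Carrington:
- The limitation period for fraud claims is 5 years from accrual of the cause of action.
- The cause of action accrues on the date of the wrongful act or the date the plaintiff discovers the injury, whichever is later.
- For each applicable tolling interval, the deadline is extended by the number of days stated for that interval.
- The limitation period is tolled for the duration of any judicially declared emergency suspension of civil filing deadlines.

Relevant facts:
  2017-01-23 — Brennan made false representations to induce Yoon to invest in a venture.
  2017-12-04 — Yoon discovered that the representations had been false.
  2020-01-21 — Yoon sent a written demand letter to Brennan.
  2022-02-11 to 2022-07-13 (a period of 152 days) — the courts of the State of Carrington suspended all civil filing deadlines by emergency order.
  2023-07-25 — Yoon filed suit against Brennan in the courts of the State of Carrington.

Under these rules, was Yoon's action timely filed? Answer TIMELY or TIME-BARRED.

TIME-BARRED

Because discovery on 2017-12-04 post-dates the 2017-01-23 act, accrual under the later-of rule falls on 2017-12-04.
The untolled deadline — 5 years after 2017-12-04 — is 2022-12-04.
The period was tolled for 152 days by the emergency suspension of filing deadlines (2022-02-11 to 2022-07-13), pushing the deadline to 2023-05-05.
Nothing else in the chronology tolls or restarts the period.
Filing on 2023-07-25 missed the 2023-05-05 deadline — the action is time-barred.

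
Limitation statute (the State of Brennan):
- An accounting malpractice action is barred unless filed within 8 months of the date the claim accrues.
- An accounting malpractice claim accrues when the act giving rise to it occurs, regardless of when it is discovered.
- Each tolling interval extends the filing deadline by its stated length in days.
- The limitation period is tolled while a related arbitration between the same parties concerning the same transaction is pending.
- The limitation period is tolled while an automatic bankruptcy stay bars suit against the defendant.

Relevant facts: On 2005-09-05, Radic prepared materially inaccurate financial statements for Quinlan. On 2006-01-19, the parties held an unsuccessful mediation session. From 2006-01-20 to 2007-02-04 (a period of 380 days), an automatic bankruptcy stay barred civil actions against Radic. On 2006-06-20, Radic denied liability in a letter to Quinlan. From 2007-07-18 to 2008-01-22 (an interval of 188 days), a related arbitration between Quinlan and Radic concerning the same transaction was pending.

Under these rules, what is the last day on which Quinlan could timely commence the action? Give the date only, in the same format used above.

The claim accrued on 2005-09-05, the date of the act.
The untolled deadline — 8 months after 2005-09-05 — is 2006-05-05.
The automatic bankruptcy stay from 2006-01-20 to 2007-02-04 tolled the period for 380 days, extending the deadline to 2007-05-20.
The pending related arbitration starting 2007-07-18 came too late — the period had run on 2007-05-20 — and so does not extend the deadline.
None of the other events listed affects the running of the period under the stated rules.

2007-05-20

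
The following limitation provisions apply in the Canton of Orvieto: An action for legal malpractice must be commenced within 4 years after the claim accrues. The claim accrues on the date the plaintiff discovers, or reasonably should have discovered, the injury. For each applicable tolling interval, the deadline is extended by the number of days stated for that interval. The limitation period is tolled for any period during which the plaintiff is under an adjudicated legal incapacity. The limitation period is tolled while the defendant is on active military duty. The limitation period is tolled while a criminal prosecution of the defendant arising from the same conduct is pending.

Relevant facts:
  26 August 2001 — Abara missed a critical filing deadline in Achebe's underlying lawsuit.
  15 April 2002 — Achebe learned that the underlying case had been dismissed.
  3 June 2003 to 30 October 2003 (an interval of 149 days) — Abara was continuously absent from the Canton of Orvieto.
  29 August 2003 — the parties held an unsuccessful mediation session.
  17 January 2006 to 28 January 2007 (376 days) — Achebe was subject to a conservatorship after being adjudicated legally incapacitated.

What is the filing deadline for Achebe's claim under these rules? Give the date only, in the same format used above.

26 April 2007

Under the discovery rule, the claim accrued on 15 April 2002, when Achebe discovered the injury — not on the 26 August 2001 date of the underlying act.
4 years from 15 April 2002 is 15 April 2006.
Because the plaintiff's legal incapacity ran from 17 January 2006 to 28 January 2007, the deadline is extended by 376 days to 26 April 2007.
No stated provision tolls the period for the defendant's absence, so the interval from 3 June 2003 to 30 October 2003 has no effect on the deadline.
Nothing else in the chronology tolls or restarts the period.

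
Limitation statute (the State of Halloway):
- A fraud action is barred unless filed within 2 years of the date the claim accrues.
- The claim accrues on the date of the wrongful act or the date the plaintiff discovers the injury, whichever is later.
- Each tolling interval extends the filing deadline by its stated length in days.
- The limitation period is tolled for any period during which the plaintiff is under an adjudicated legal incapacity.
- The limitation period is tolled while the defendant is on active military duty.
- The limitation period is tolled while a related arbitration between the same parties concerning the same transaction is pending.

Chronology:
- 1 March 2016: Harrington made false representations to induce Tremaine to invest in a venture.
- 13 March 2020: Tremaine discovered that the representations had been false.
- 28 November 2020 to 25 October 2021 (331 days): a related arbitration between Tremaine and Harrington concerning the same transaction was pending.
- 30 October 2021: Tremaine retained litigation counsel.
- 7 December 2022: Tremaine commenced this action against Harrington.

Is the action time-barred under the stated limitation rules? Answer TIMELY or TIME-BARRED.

TIMELY

The claim accrued on 13 March 2020 — the later of the 1 March 2016 act and the 13 March 2020 discovery.
Adding the 2 years base period to 13 March 2020 gives a deadline of 13 March 2022, before any tolling.
The pending related arbitration from 28 November 2020 to 25 October 2021 tolled the period for 331 days, extending the deadline to 7 February 2023.
None of the other events listed affects the running of the period under the stated rules.
Tremaine filed on 7 December 2022, before the 7 February 2023 deadline, so the action is timely.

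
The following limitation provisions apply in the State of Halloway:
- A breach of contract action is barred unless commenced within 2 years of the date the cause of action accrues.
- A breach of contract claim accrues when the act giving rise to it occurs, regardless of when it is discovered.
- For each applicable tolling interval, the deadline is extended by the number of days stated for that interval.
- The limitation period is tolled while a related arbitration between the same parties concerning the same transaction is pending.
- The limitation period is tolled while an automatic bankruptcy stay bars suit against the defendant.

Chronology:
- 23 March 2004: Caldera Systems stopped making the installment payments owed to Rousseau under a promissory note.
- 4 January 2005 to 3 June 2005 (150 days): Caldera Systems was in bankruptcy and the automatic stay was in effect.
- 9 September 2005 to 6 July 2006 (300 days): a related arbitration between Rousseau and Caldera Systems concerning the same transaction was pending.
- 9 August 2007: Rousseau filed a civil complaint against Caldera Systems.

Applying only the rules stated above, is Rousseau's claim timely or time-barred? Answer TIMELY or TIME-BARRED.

The claim accrued on 23 March 2004, when the wrongful act occurred.
The untolled deadline — 2 years after 23 March 2004 — is 23 March 2006.
The period was tolled for 150 days by the automatic bankruptcy stay (4 January 2005 to 3 June 2005), pushing the deadline to 20 August 2006.
The period was tolled for 300 days by the pending related arbitration (9 September 2005 to 6 July 2006), pushing the deadline to 16 June 2007.
Rousseau filed on 9 August 2007, after the 16 June 2007 deadline, so the action is time-barred.

TIME-BARRED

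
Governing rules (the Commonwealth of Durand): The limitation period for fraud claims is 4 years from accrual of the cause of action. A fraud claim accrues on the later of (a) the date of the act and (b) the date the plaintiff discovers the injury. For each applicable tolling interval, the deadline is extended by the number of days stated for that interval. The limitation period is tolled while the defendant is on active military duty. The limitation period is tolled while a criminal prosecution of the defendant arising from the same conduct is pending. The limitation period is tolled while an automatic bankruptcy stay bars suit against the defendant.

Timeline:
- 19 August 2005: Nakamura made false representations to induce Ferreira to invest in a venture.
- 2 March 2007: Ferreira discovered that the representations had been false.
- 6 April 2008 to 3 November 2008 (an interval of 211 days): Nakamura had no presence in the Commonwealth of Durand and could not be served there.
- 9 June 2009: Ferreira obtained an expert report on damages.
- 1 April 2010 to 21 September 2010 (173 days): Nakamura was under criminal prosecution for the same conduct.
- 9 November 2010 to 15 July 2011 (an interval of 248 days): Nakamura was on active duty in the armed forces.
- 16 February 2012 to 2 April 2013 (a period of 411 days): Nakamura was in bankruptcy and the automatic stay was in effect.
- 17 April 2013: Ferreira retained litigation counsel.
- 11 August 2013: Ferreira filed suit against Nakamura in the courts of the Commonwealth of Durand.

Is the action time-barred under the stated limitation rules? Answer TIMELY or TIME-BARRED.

The claim accrued on 2 March 2007 — the later of the 19 August 2005 act and the 2 March 2007 discovery.
Adding the 4 years base period to 2 March 2007 gives a deadline of 2 March 2011, before any tolling.
The pending criminal prosecution from 1 April 2010 to 21 September 2010 tolled the period for 173 days, extending the deadline to 22 August 2011.
The period was tolled for 248 days by the defendant's active military service (9 November 2010 to 15 July 2011), pushing the deadline to 26 April 2012.
The automatic bankruptcy stay from 16 February 2012 to 2 April 2013 tolled the period for 411 days, extending the deadline to 11 June 2013.
Although the defendant's absence ran from 6 April 2008 to 3 November 2008, the stated rules do not make that a tolling event, so it is disregarded.
None of the other events listed affects the running of the period under the stated rules.
The 11 August 2013 filing falls after the 11 June 2013 deadline; the claim is time-barred.

TIME-BARRED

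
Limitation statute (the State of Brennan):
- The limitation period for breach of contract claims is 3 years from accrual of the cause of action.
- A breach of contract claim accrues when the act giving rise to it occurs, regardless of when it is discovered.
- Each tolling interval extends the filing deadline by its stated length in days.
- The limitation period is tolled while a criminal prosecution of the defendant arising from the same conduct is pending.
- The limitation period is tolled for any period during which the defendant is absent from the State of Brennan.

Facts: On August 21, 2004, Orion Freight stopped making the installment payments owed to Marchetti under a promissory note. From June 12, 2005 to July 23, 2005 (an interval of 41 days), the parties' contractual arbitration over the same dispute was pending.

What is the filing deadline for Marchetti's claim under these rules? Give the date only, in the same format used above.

The cause of action accrued on August 21, 2004, the date of the act.
3 years from August 21, 2004 is August 21, 2007.
Although a pending arbitration ran from June 12, 2005 to July 23, 2005, the stated rules do not make that a tolling event, so it is disregarded.

August 21, 2007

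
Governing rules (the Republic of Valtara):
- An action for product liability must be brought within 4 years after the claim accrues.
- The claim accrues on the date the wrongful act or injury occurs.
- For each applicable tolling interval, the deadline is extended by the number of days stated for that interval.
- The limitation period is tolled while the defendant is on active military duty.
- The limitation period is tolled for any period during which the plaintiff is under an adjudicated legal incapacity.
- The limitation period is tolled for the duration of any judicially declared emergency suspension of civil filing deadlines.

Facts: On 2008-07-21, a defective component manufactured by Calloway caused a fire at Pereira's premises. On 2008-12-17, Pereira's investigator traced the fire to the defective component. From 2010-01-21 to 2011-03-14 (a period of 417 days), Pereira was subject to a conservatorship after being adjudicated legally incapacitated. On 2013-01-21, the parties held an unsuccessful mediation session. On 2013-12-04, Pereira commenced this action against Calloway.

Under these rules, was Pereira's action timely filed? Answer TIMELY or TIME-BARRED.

TIME-BARRED

Because the rule ties accrual to occurrence, the claim accrued on 2008-07-21, not on the 2008-12-17 discovery date.
The untolled deadline — 4 years after 2008-07-21 — is 2012-07-21.
Because the plaintiff's legal incapacity ran from 2010-01-21 to 2011-03-14, the deadline is extended by 417 days to 2013-09-11.
None of the other events listed affects the running of the period under the stated rules.
The 2013-12-04 filing falls after the 2013-09-11 deadline; the claim is time-barred.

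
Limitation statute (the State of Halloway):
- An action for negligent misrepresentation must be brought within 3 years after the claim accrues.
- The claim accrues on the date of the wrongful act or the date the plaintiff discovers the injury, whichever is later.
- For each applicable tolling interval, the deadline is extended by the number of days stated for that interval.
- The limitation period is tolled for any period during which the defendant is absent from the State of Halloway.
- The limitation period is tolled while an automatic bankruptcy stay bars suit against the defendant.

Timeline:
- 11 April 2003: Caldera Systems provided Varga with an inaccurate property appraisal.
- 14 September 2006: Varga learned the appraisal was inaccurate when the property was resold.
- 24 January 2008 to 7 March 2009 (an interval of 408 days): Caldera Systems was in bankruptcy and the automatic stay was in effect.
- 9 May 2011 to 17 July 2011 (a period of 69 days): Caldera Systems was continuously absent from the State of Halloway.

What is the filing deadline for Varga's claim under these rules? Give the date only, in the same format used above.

27 October 2010

Because discovery on 14 September 2006 post-dates the 11 April 2003 act, accrual under the later-of rule falls on 14 September 2006.
The untolled deadline — 3 years after 14 September 2006 — is 14 September 2009.
Because the automatic bankruptcy stay ran from 24 January 2008 to 7 March 2009, the deadline is extended by 408 days to 27 October 2010.
The defendant's absence from the jurisdiction from 9 May 2011 to 17 July 2011 began after the period had already run on 27 October 2010, so it has no tolling effect.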